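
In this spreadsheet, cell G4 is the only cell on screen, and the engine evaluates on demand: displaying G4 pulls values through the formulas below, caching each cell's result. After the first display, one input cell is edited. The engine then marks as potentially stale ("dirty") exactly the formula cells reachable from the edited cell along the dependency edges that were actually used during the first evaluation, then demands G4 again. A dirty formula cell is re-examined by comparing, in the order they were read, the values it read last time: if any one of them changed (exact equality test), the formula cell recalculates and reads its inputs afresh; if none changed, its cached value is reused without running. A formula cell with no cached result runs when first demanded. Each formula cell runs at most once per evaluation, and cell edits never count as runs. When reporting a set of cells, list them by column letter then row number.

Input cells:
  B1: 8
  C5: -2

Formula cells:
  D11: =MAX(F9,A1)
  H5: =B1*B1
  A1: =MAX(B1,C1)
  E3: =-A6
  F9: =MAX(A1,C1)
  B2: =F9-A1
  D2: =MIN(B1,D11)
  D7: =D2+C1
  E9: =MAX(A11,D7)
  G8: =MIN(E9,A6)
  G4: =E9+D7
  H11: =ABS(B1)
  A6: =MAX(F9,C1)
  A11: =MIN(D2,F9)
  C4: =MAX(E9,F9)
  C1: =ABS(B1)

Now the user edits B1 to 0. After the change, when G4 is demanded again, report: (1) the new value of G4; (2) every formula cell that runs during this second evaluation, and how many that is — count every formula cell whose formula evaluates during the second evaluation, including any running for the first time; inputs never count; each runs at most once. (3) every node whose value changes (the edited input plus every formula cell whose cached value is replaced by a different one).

Initial pass — values computed on the first demand:
  C1 = ABS(8) = 8
  A1 = MAX(8, 8) = 8
  F9 = MAX(8, 8) = 8
  D11 = MAX(8, 8) = 8
  D2 = MIN(8, 8) = 8
  A11 = MIN(8, 8) = 8
  D7 = 8 + 8 = 16
  E9 = MAX(8, 16) = 16
  G4 = 16 + 16 = 32

Second demand — change propagation:
  C1: re-runs because B1 8->0; new result 0.
  A1: re-runs because B1 8->0; C1 8->0; new result 0.
  F9: re-runs because A1 8->0; C1 8->0; new result 0.
  D11: re-runs because F9 8->0; A1 8->0; new result 0.
  D2: re-runs because B1 8->0; D11 8->0; new result 0.
  A11: re-runs because D2 8->0; F9 8->0; new result 0.
  D7: re-runs because D2 8->0; C1 8->0; new result 0.
  E9: re-runs because A11 8->0; D7 16->0; new result 0.
  G4: re-runs because E9 16->0; D7 16->0; new result 0.

G4 now evaluates to 0.
Run set: A1, A11, C1, D2, D7, D11, E9, F9, G4 (9 run).
Changed values: A1, A11, B1, C1, D2, D7, D11, E9, F9, G4.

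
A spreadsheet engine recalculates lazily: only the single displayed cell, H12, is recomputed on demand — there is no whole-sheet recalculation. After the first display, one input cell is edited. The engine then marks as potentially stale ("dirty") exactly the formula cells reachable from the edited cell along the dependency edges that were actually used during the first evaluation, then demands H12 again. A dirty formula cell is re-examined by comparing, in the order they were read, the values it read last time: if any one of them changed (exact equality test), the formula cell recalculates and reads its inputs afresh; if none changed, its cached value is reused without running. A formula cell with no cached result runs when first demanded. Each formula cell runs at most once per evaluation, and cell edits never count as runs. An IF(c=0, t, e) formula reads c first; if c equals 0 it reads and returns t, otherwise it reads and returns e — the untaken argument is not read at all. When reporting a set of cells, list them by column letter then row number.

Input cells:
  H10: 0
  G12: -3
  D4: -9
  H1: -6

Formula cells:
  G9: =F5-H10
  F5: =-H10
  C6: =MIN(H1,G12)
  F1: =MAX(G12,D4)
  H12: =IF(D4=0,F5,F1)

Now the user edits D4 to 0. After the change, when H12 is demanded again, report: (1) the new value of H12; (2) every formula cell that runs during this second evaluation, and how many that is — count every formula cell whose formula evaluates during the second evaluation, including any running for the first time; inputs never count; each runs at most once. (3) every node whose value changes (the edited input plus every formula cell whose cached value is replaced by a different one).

First evaluation (everything demanded from the output):
  F1 = MAX(-3, -9) = -3
  H12 = IF(D4=0: D4=-9 -> else branch F1) = -3

Propagation after the edit:
  F1: marked dirty but never re-examined — demand shifted away from it.
  F5: demanded for the first time — runs, produces 0.
  H12: runs — D4 -9->0; result 0.

Key observation: a condition flipped, so demand moved to the other branch — F1 is never re-examined.

New value of H12: 0.
Formula cells that run: F5, H12 — 2 in total.
Values that change: D4, H12.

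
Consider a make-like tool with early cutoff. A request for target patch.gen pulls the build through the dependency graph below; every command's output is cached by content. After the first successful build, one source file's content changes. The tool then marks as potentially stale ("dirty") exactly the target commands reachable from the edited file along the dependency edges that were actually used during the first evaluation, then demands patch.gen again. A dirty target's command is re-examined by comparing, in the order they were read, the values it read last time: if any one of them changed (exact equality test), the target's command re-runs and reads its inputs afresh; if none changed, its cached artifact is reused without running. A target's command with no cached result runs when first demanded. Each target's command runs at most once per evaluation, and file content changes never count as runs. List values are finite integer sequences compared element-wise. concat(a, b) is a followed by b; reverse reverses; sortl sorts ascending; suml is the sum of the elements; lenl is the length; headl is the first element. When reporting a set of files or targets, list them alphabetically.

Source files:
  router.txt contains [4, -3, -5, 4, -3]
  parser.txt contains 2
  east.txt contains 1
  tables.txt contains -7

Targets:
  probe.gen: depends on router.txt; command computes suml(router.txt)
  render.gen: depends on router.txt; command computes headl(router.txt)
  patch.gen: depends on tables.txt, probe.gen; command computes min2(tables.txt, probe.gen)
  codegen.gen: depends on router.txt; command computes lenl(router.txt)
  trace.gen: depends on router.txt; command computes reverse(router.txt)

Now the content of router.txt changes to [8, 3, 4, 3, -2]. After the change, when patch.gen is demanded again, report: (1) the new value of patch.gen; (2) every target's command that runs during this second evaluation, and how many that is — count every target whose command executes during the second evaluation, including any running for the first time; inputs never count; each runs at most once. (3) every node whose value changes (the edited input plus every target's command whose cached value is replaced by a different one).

First demand of the output computes:
  probe.gen = suml([4, -3, -5, 4, -3]) = -3
  patch.gen = min2(-7, -3) = -7

After the edit, cleaning proceeds:
  probe.gen: a read changed (router.txt [4, -3, -5, 4, -3]->[8, 3, 4, 3, -2]) — executes, giving 16.
  patch.gen: a read changed (probe.gen -3->16) — executes, giving -7 — identical to its old value.

Demanding patch.gen again yields -7.
2 target commands run: patch.gen, probe.gen.
The nodes whose values change: probe.gen, router.txt.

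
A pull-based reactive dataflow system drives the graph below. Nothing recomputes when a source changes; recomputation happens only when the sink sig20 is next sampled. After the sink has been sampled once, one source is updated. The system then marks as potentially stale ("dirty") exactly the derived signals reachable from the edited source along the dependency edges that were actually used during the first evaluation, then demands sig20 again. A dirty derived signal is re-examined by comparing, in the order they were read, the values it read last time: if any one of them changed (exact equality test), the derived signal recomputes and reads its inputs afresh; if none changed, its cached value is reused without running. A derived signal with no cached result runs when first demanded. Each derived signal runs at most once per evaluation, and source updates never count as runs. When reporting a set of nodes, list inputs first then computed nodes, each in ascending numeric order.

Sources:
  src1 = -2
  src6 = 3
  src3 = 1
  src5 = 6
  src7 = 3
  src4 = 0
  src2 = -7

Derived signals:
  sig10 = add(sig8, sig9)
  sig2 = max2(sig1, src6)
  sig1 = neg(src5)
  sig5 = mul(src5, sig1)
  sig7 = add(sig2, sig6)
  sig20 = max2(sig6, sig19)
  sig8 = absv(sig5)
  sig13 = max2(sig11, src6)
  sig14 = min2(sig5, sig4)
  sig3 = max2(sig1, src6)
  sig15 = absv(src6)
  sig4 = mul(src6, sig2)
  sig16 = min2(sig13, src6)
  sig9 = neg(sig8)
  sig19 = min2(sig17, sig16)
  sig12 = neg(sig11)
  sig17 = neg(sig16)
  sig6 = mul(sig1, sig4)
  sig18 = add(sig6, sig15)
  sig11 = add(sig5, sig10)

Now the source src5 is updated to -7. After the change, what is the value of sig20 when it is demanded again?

New value of sig20: 147.
Key observation: the cutoff stops propagation at sig16 — its inputs' values are unchanged, so it reuses its cache.

First evaluation (everything demanded from the output):
  sig1 = neg(6) = -6
  sig2 = max2(-6, 3) = 3
  sig4 = mul(3, 3) = 9
  sig5 = mul(6, -6) = -36
  sig6 = mul(-6, 9) = -54
  sig8 = absv(-36) = 36
  sig9 = neg(36) = -36
  sig10 = add(36, -36) = 0
  sig11 = add(-36, 0) = -36
  sig13 = max2(-36, 3) = 3
  sig16 = min2(3, 3) = 3
  sig17 = neg(3) = -3
  sig19 = min2(-3, 3) = -3
  sig20 = max2(-54, -3) = -3

Propagation after the edit:
  sig1: runs — src5 6->-7; result 7.
  sig2: runs — sig1 -6->7; result 7.
  sig4: runs — sig2 3->7; result 21.
  sig5: runs — src5 6->-7; sig1 -6->7; result -49.
  sig6: runs — sig1 -6->7; sig4 9->21; result 147.
  sig8: runs — sig5 -36->-49; result 49.
  sig9: runs — sig8 36->49; result -49.
  sig10: runs — sig8 36->49; sig9 -36->-49; result 0 (same value as before).
  sig11: runs — sig5 -36->-49; result -49.
  sig13: runs — sig11 -36->-49; result 3 (same value as before).
  sig16: checked — values it read are unchanged (sig13 unchanged, src6 unchanged); reused cached 3 without running.
  sig17: checked — values it read are unchanged (sig16 unchanged); reused cached -3 without running.
  sig19: checked — values it read are unchanged (sig17 unchanged, sig16 unchanged); reused cached -3 without running.
  sig20: runs — sig6 -54->147; result 147.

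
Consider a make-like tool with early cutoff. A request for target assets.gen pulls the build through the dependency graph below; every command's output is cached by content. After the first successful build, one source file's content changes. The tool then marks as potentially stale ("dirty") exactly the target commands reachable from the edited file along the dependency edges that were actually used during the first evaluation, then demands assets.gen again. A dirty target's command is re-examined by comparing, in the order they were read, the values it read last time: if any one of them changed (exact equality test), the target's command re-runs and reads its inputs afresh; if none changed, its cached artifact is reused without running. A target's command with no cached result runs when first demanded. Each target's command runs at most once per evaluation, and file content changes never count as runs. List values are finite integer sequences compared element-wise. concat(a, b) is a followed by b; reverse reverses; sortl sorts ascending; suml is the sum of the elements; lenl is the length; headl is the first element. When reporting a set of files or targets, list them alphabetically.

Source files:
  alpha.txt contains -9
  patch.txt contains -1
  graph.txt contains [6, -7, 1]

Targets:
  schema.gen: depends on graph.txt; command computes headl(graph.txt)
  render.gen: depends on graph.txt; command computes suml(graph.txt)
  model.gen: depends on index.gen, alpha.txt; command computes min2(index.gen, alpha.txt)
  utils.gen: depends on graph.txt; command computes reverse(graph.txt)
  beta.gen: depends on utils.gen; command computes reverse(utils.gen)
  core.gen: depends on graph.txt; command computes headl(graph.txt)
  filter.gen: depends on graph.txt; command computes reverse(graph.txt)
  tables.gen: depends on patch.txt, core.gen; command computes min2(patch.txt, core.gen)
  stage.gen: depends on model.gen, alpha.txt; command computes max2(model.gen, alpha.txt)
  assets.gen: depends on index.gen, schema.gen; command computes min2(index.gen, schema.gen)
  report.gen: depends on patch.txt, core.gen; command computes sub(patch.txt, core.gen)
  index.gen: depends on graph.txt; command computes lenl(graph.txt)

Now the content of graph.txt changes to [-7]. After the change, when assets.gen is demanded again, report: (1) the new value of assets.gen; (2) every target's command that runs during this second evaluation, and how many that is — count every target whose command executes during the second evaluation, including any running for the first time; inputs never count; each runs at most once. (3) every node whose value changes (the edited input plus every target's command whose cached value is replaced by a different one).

Demanding assets.gen again yields -7.
3 target commands run: assets.gen, index.gen, schema.gen.
The nodes whose values change: assets.gen, graph.txt, index.gen, schema.gen.

First demand of the output computes:
  index.gen = lenl([6, -7, 1]) = 3
  schema.gen = headl([6, -7, 1]) = 6
  assets.gen = min2(3, 6) = 3

After the edit, cleaning proceeds:
  index.gen: a read changed (graph.txt [6, -7, 1]->[-7]) — executes, giving 1.
  schema.gen: a read changed (graph.txt [6, -7, 1]->[-7]) — executes, giving -7.
  assets.gen: a read changed (index.gen 3->1; schema.gen 6->-7) — executes, giving -7.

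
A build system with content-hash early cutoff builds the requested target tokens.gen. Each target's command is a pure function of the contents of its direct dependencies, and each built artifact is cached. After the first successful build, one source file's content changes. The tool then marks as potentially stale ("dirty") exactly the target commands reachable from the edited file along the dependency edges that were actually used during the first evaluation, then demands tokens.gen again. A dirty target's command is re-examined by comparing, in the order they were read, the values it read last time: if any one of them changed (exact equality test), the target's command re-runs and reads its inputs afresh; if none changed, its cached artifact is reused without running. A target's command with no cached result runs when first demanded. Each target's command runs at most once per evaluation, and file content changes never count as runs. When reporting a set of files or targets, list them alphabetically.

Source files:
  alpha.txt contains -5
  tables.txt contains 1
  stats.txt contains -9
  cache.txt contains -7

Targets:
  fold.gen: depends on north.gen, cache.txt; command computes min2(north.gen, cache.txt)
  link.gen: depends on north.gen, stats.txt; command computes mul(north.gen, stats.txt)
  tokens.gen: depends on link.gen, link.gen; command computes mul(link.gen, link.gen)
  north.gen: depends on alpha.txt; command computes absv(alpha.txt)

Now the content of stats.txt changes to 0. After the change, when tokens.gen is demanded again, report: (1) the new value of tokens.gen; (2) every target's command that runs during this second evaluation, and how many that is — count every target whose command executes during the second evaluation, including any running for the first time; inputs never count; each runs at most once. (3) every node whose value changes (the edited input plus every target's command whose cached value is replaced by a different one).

New value of tokens.gen: 0.
Target commands that run: link.gen, tokens.gen — 2 in total.
Values that change: link.gen, stats.txt, tokens.gen.

First evaluation (everything demanded from the output):
  north.gen = absv(-5) = 5
  link.gen = mul(5, -9) = -45
  tokens.gen = mul(-45, -45) = 2025

Propagation after the edit:
  link.gen: runs — stats.txt -9->0; result 0.
  tokens.gen: runs — link.gen -45->0; link.gen -45->0; result 0.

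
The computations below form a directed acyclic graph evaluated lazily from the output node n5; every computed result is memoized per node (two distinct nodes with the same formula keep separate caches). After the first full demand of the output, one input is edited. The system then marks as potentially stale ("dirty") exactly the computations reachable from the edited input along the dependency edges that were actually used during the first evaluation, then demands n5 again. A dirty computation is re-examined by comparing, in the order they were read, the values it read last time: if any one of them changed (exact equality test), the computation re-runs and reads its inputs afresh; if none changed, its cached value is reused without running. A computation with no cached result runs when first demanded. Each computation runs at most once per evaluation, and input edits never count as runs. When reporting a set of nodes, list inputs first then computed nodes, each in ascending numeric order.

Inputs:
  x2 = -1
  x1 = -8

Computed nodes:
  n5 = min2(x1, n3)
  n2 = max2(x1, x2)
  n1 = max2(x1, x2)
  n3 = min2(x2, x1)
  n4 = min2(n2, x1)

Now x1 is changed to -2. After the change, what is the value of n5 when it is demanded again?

First demand of the output computes:
  n3 = min2(-1, -8) = -8
  n5 = min2(-8, -8) = -8

After the edit, cleaning proceeds:
  n3: a read changed (x1 -8->-2) — executes, giving -2.
  n5: a read changed (x1 -8->-2; n3 -8->-2) — executes, giving -2.

Demanding n5 again yields -2.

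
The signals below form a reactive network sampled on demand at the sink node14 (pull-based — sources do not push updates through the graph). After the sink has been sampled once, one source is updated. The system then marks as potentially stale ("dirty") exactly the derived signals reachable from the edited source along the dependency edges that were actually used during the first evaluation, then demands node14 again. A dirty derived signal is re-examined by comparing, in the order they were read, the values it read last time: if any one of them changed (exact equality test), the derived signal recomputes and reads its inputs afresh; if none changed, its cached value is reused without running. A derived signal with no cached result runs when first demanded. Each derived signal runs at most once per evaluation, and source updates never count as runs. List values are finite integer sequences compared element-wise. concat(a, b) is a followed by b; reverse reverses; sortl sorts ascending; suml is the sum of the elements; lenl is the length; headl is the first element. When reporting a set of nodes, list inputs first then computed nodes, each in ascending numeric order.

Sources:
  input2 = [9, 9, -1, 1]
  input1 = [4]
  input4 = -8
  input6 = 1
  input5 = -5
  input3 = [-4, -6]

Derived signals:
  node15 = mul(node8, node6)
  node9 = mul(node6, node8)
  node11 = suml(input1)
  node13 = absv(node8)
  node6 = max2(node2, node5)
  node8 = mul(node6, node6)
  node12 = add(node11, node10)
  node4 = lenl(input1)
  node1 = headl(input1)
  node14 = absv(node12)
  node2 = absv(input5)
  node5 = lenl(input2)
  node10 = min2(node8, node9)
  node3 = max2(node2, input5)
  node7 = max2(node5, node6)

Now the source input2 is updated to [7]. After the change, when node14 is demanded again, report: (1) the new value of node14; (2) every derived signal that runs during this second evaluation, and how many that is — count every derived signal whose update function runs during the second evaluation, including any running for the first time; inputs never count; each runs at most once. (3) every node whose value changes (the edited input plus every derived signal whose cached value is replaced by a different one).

Initial pass — values computed on the first demand:
  node2 = absv(-5) = 5
  node5 = lenl([9, 9, -1, 1]) = 4
  node6 = max2(5, 4) = 5
  node8 = mul(5, 5) = 25
  node9 = mul(5, 25) = 125
  node10 = min2(25, 125) = 25
  node11 = suml([4]) = 4
  node12 = add(4, 25) = 29
  node14 = absv(29) = 29

Second demand — change propagation:
  node5: re-runs because input2 [9, 9, -1, 1]->[7]; new result 1.
  node6: re-runs because node5 4->1; new result 5 (unchanged).
  node8: re-examined; everything it read last time is the same (node6 unchanged, node6 unchanged) — cache 25 kept, no run.
  node9: re-examined; everything it read last time is the same (node6 unchanged, node8 unchanged) — cache 125 kept, no run.
  node10: re-examined; everything it read last time is the same (node8 unchanged, node9 unchanged) — cache 25 kept, no run.
  node12: re-examined; everything it read last time is the same (node11 unchanged, node10 unchanged) — cache 29 kept, no run.
  node14: re-examined; everything it read last time is the same (node12 unchanged) — cache 29 kept, no run.

The important point: node6 recomputes to an identical value, and the output ends up unchanged.

node14 now evaluates to 29.
Run set: node5, node6 (2 run).
Changed values: input2, node5.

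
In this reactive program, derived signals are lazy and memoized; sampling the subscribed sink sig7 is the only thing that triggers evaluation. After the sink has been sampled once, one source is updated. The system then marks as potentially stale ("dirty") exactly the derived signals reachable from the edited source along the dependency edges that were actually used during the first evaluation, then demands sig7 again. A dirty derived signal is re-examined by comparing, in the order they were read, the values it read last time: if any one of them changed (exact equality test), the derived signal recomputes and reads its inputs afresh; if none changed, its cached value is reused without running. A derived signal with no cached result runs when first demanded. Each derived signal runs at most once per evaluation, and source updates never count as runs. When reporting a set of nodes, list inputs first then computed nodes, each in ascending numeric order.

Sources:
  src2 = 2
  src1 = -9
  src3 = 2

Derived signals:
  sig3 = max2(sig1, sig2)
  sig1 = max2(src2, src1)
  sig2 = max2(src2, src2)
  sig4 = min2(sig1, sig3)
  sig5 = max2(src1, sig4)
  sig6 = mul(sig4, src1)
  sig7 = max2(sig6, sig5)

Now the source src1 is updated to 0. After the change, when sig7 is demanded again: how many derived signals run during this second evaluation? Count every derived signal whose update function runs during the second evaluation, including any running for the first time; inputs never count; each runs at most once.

4 derived signals run: sig1, sig5, sig6, sig7.
Note where the cutoff bites: sig3 is checked, finds nothing changed, and keeps its cache.

First demand of the output computes:
  sig1 = max2(2, -9) = 2
  sig2 = max2(2, 2) = 2
  sig3 = max2(2, 2) = 2
  sig4 = min2(2, 2) = 2
  sig5 = max2(-9, 2) = 2
  sig6 = mul(2, -9) = -18
  sig7 = max2(-18, 2) = 2

After the edit, cleaning proceeds:
  sig1: a read changed (src1 -9->0) — executes, giving 2 — identical to its old value.
  sig3: dirty, but its reads are unchanged (sig1 unchanged, sig2 unchanged); cached 2 stands.
  sig4: dirty, but its reads are unchanged (sig1 unchanged, sig3 unchanged); cached 2 stands.
  sig5: a read changed (src1 -9->0) — executes, giving 2 — identical to its old value.
  sig6: a read changed (src1 -9->0) — executes, giving 0.
  sig7: a read changed (sig6 -18->0) — executes, giving 2 — identical to its old value.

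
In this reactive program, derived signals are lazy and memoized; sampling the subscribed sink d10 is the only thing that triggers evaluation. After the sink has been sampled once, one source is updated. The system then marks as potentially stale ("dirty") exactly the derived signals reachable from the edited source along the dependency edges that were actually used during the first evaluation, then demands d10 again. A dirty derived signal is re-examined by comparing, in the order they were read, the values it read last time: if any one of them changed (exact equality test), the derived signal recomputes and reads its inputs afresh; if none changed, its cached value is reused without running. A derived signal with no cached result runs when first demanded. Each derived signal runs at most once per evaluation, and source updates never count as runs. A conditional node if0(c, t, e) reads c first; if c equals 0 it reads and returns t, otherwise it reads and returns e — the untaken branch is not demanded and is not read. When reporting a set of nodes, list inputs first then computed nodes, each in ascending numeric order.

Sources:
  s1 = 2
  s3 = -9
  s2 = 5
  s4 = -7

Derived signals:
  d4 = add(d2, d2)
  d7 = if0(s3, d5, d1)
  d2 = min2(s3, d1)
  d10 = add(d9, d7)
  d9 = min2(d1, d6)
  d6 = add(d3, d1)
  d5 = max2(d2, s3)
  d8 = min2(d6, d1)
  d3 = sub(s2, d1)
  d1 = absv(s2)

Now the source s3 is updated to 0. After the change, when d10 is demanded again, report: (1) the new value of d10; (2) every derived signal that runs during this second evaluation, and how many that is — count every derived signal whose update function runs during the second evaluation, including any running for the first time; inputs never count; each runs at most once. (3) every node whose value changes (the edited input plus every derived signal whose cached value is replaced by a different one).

Demanding d10 again yields 5.
4 derived signals run: d2, d5, d7, d10.
The nodes whose values change: s3, d7, d10.
Note the branch switch — d2, d5 had no cache and run now for the first time.

First demand of the output computes:
  d1 = absv(5) = 5
  d3 = sub(5, 5) = 0
  d6 = add(0, 5) = 5
  d7 = if0(s3=-9 -> else branch d1) = 5
  d9 = min2(5, 5) = 5
  d10 = add(5, 5) = 10

After the edit, cleaning proceeds:
  d2: had never run; runs now, result 0.
  d5: had never run; runs now, result 0.
  d7: a read changed (s3 -9->0) — executes, giving 0.
  d10: a read changed (d7 5->0) — executes, giving 5.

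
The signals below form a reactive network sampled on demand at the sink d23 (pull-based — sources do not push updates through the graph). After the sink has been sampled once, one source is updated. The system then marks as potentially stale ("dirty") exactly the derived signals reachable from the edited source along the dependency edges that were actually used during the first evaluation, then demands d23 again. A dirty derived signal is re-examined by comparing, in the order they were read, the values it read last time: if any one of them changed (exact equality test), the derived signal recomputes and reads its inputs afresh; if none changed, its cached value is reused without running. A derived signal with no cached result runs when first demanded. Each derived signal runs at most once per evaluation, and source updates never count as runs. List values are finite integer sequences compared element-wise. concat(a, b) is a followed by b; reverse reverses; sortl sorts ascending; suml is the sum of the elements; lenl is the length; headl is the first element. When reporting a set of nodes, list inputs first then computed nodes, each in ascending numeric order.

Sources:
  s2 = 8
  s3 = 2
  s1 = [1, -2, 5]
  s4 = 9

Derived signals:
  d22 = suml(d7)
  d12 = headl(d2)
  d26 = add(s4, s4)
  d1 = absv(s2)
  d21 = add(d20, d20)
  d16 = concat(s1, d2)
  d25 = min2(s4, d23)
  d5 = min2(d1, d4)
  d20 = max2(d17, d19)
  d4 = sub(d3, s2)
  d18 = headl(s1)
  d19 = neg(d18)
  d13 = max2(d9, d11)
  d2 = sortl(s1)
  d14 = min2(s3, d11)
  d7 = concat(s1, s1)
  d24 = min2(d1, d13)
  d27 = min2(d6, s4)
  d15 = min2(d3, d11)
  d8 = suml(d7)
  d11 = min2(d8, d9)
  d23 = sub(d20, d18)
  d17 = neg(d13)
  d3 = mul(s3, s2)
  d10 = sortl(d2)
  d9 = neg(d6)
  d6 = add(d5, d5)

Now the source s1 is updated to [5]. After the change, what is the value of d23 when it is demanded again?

d23 now evaluates to 11.
The important point: at d13 every value read last time is unchanged, so the dirty flag clears without a run.

Initial pass — values computed on the first demand:
  d1 = absv(8) = 8
  d3 = mul(2, 8) = 16
  d4 = sub(16, 8) = 8
  d5 = min2(8, 8) = 8
  d6 = add(8, 8) = 16
  d7 = concat([1, -2, 5], [1, -2, 5]) = [1, -2, 5, 1, -2, 5]
  d8 = suml([1, -2, 5, 1, -2, 5]) = 8
  d9 = neg(16) = -16
  d11 = min2(8, -16) = -16
  d13 = max2(-16, -16) = -16
  d17 = neg(-16) = 16
  d18 = headl([1, -2, 5]) = 1
  d19 = neg(1) = -1
  d20 = max2(16, -1) = 16
  d23 = sub(16, 1) = 15

Second demand — change propagation:
  d7: re-runs because s1 [1, -2, 5]->[5]; s1 [1, -2, 5]->[5]; new result [5, 5].
  d8: re-runs because d7 [1, -2, 5, 1, -2, 5]->[5, 5]; new result 10.
  d11: re-runs because d8 8->10; new result -16 (unchanged).
  d13: re-examined; everything it read last time is the same (d9 unchanged, d11 unchanged) — cache -16 kept, no run.
  d17: re-examined; everything it read last time is the same (d13 unchanged) — cache 16 kept, no run.
  d18: re-runs because s1 [1, -2, 5]->[5]; new result 5.
  d19: re-runs because d18 1->5; new result -5.
  d20: re-runs because d19 -1->-5; new result 16 (unchanged).
  d23: re-runs because d18 1->5; new result 11.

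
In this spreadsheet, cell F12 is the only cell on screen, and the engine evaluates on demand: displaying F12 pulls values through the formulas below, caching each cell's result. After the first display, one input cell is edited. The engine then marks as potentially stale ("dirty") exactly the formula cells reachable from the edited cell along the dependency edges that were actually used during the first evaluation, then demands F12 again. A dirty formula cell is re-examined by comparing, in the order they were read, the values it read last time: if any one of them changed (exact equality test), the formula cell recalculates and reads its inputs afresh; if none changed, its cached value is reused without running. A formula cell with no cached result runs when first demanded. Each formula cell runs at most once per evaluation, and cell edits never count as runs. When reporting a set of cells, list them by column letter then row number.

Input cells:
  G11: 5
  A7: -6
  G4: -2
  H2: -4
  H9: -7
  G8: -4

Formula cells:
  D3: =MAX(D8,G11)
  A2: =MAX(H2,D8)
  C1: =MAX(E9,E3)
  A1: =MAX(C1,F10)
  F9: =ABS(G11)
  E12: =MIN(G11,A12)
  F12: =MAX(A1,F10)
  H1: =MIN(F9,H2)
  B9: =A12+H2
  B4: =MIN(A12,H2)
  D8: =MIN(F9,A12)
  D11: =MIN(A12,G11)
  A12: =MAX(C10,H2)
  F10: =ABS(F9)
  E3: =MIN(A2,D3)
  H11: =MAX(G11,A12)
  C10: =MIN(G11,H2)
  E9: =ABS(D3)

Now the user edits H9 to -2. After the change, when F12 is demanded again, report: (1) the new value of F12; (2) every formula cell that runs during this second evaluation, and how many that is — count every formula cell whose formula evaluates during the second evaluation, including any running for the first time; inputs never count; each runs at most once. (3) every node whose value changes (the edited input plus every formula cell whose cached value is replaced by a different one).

Initial pass — values computed on the first demand:
  C10 = MIN(5, -4) = -4
  A12 = MAX(-4, -4) = -4
  F9 = ABS(5) = 5
  D8 = MIN(5, -4) = -4
  A2 = MAX(-4, -4) = -4
  D3 = MAX(-4, 5) = 5
  E3 = MIN(-4, 5) = -4
  E9 = ABS(5) = 5
  C1 = MAX(5, -4) = 5
  F10 = ABS(5) = 5
  A1 = MAX(5, 5) = 5
  F12 = MAX(5, 5) = 5

Second demand — change propagation:
  no demanded computation ever read H9, so the edit dirties nothing and nothing runs.

The important point: nothing the output needs ever reads H9, so the edit is invisible to it.

F12 now evaluates to 5.
Run set: none (0 run).
Changed values: H9.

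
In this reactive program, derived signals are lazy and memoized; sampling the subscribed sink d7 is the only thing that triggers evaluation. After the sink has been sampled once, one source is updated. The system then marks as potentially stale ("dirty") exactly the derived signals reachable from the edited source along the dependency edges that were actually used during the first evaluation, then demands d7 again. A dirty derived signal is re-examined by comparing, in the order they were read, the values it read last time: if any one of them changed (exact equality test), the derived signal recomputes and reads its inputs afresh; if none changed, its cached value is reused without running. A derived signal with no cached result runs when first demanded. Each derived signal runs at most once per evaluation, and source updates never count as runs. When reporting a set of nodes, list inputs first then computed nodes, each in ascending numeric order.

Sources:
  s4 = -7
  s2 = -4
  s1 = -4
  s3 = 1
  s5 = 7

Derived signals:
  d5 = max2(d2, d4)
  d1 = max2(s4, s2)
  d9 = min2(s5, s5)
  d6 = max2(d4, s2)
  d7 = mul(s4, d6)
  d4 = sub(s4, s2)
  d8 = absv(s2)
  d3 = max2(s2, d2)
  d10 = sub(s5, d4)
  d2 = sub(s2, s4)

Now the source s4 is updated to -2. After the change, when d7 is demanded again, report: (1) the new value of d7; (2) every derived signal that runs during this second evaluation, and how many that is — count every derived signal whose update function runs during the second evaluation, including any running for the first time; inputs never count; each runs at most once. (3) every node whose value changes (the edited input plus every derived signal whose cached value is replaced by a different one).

Demanding d7 again yields -4.
3 derived signals run: d4, d6, d7.
The nodes whose values change: s4, d4, d6, d7.

First demand of the output computes:
  d4 = sub(-7, -4) = -3
  d6 = max2(-3, -4) = -3
  d7 = mul(-7, -3) = 21

After the edit, cleaning proceeds:
  d4: a read changed (s4 -7->-2) — executes, giving 2.
  d6: a read changed (d4 -3->2) — executes, giving 2.
  d7: a read changed (s4 -7->-2; d6 -3->2) — executes, giving -4.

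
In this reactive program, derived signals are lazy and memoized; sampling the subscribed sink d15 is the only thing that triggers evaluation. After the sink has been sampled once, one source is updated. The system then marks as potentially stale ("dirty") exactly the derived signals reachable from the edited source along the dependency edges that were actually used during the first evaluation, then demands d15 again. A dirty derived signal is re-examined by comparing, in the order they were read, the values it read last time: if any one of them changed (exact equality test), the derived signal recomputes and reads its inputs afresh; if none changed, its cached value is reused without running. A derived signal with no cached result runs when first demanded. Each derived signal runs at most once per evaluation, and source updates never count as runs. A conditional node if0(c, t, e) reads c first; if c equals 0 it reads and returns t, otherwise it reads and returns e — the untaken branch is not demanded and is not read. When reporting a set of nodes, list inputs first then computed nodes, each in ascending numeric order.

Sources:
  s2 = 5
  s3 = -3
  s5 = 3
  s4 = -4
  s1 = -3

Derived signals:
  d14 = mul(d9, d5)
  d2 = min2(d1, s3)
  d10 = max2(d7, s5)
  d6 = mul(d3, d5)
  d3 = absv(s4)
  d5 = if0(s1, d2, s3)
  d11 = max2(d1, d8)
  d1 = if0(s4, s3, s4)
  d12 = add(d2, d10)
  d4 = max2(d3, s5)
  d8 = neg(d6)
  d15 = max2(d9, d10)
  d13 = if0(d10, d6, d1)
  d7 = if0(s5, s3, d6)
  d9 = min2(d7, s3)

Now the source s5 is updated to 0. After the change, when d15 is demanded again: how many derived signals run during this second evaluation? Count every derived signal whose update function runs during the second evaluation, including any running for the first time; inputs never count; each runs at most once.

First demand of the output computes:
  d3 = absv(-4) = 4
  d5 = if0(s1=-3 -> else branch s3) = -3
  d6 = mul(4, -3) = -12
  d7 = if0(s5=3 -> else branch d6) = -12
  d9 = min2(-12, -3) = -12
  d10 = max2(-12, 3) = 3
  d15 = max2(-12, 3) = 3

After the edit, cleaning proceeds:
  d7: a read changed (s5 3->0) — executes, giving -3.
  d9: a read changed (d7 -12->-3) — executes, giving -3.
  d10: a read changed (d7 -12->-3; s5 3->0) — executes, giving 0.
  d15: a read changed (d9 -12->-3; d10 3->0) — executes, giving 0.

4 derived signals run: d7, d9, d10, d15.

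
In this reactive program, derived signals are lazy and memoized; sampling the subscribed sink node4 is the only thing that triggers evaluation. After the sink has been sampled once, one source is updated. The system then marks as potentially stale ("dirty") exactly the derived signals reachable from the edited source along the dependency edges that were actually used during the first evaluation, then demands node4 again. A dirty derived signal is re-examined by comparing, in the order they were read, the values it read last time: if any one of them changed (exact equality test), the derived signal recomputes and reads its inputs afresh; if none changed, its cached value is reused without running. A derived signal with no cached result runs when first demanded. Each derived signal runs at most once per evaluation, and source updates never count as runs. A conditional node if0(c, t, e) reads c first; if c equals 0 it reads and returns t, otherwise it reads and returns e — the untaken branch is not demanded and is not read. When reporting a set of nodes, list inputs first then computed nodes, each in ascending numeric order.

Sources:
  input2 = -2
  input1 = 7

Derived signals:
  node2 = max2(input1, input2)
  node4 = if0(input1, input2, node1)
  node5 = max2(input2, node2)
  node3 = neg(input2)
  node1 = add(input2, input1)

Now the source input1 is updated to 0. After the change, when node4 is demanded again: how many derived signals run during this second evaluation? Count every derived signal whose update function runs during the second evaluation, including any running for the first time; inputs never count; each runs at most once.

1 derived signals run: node4.
Note the branch switch — demand abandons node1, which is never re-examined.

First demand of the output computes:
  node1 = add(-2, 7) = 5
  node4 = if0(input1=7 -> else branch node1) = 5

After the edit, cleaning proceeds:
  node1: stays stale; no demand reaches it after the flip.
  node4: a read changed (input1 7->0) — executes, giving -2.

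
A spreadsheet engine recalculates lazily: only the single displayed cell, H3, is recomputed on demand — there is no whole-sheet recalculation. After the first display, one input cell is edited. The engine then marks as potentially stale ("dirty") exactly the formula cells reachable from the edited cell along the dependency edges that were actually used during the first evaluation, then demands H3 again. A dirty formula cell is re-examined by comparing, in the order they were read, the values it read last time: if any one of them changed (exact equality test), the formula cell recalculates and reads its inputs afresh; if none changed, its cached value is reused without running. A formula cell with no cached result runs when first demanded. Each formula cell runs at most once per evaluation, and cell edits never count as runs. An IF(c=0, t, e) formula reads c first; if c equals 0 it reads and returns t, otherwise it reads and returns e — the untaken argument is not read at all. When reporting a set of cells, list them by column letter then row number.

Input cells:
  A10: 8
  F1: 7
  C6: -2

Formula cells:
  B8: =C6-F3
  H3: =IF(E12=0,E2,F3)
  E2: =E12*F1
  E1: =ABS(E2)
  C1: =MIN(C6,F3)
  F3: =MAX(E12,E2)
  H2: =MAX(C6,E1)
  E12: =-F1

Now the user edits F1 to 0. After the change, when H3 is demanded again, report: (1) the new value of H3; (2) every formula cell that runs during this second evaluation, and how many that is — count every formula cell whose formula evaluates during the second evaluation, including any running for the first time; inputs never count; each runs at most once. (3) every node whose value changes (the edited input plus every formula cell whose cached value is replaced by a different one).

New value of H3: 0.
Formula cells that run: E2, E12, H3 — 3 in total.
Values that change: E2, E12, F1, H3.
Key observation: a condition flipped, so demand moved to the other branch — F3 is never re-examined.

First evaluation (everything demanded from the output):
  E12 = -(7) = -7
  E2 = -7 * 7 = -49
  F3 = MAX(-7, -49) = -7
  H3 = IF(E12=0: E12=-7 -> else branch F3) = -7

Propagation after the edit:
  E12: runs — F1 7->0; result 0.
  E2: runs — E12 -7->0; F1 7->0; result 0.
  F3: marked dirty but never re-examined — demand shifted away from it.
  H3: runs — E12 -7->0; result 0.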